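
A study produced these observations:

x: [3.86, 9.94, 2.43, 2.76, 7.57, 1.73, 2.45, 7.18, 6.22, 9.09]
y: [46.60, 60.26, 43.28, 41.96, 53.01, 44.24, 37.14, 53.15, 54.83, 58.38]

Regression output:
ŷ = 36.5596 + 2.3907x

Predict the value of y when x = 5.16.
ŷ = 48.8956

To predict y for x = 5.16, substitute into the regression equation:

ŷ = 36.5596 + 2.3907 × 5.16
ŷ = 36.5596 + 12.3360
ŷ = 48.8956

This is the fitted mean response at that x — an individual observation would come with a wider prediction interval.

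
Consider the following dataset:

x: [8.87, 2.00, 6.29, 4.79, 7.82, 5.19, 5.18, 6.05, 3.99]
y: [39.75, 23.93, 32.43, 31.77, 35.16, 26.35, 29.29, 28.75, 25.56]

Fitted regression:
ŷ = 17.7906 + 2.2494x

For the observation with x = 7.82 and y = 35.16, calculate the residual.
Residual = -0.2209

The residual is the difference between the actual value and the predicted value:

Residual = y - ŷ

Step 1: Calculate predicted value
ŷ = 17.7906 + 2.2494 × 7.82
ŷ = 35.3809

Step 2: Calculate residual
Residual = 35.16 - 35.3809
Residual = -0.2209

Interpretation: the model overestimates the actual value by 0.2209 at this point (negative residual → observation lies below the fitted line).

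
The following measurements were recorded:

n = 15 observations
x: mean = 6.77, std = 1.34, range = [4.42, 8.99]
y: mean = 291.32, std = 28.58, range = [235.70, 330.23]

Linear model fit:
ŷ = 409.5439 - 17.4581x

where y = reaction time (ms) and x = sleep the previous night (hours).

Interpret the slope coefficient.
For each additional hour of sleep, predicted reaction time decreases by approximately 17.4581 ms.

The slope β₁ = -17.4581 gives the rate at which the fitted reaction time changes with sleep.

Interpretation:
- Sleep up by 1 hour → predicted reaction time decreases by 17.4581 ms
- This is a linear approximation: the same per-unit change is assumed across the whole observed x range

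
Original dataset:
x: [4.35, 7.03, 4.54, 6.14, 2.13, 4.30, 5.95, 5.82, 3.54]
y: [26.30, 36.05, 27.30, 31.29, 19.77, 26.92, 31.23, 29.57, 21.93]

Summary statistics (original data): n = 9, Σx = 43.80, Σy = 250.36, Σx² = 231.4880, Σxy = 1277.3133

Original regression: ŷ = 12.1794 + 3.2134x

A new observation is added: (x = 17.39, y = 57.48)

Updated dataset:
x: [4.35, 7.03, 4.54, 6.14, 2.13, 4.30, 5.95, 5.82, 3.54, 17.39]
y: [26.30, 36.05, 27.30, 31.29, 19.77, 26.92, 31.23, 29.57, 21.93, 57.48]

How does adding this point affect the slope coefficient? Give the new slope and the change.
The slope changes from 3.2134 to 2.4656 (change of -0.7478, or -23.3%).

The new point has HIGH LEVERAGE: x = 17.39 is far from the original mean x̄ = 43.80/9 ≈ 4.87 (original range [2.13, 7.03]).

Step 1: Update the sums with the new point (n goes from 9 to 10)
Σx  = 43.80 + 17.39 = 61.19
Σy  = 250.36 + 57.48 = 307.84
Σx² = 231.4880 + 17.39² = 231.4880 + 302.4121 = 533.9001
Σxy = 1277.3133 + 17.39×57.48 = 1277.3133 + 999.5772 = 2276.8905

Step 2: Recompute the slope with b₁ = (nΣxy − ΣxΣy) / (nΣx² − (Σx)²)
Numerator   = 10×2276.8905 − 61.19×307.84 = 22768.9050 − 18836.7296 = 3932.1754
Denominator = 10×533.9001 − 61.19² = 5339.0010 − 3744.2161 = 1594.7849
b₁(new) = 3932.1754 / 1594.7849 = 2.4656

(Same formula on the original sums: (9×1277.3133 − 43.80×250.36) / (9×231.4880 − 43.80²) = 530.0517 / 164.9520 = 3.2134, matching the given fit.)

Step 3: Change in slope
Δβ₁ = 2.4656 − 3.2134 = -0.7478
Relative change = -0.7478 / 3.2134 × 100% = -23.3%
→ the slope decreases when the point is added.

Because the point sits below the extension of the original line at a high-leverage x, it tilts the fit down.
In practice: examine leverage (hᵢ) and Cook's distance rather than deleting it automatically; check such a point for data-entry or measurement error.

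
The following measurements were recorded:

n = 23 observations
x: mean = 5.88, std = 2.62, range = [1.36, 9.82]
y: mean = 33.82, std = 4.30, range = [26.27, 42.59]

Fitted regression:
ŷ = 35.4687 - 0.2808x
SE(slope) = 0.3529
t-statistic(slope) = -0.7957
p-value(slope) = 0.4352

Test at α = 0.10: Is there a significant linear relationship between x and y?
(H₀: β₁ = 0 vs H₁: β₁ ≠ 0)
p-value = 0.4352 ≥ α = 0.10, so we fail to reject H₀. The relationship is not significant.

Hypothesis test for the slope coefficient:

H₀: β₁ = 0 (no linear relationship)
H₁: β₁ ≠ 0 (linear relationship exists)

Test statistic: t = β̂₁ / SE(β̂₁) = -0.2808 / 0.3529 = -0.7957

With df = 21, the two-sided p-value for |t| = 0.7957 is 0.4352.

Decision rule: reject H₀ if p-value < α.
p-value = 0.4352 ≥ α = 0.10 → fail to reject H₀.

Conclusion: the linear association between x and y is not significant at the 10% level.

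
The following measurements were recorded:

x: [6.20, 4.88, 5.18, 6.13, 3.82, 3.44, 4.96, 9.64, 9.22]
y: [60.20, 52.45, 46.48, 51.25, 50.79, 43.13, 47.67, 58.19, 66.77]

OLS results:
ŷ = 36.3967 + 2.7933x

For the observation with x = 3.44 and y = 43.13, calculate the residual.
Residual = -2.8757

The residual is the difference between the actual value and the predicted value:

Residual = y - ŷ

Step 1: Calculate predicted value
ŷ = 36.3967 + 2.7933 × 3.44
ŷ = 46.0057

Step 2: Calculate residual
Residual = 43.13 - 46.0057
Residual = -2.8757

Sign check: y < ŷ, so the point is below the line and the fit overestimates here.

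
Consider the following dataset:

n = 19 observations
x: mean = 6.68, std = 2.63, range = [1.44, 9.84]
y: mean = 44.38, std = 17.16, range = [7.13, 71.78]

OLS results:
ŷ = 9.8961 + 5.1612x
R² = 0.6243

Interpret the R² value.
R² = 0.6243 means 62.43% of the variation in y is explained by the linear relationship with x. This indicates a moderate fit.

R² (coefficient of determination) measures the proportion of variance in y explained by the regression model.

Here R² = 0.6243:
- Explained: 62.43% of the variation in y
- Unexplained (residual): 100% − 62.43% = 37.57%
- Rule of thumb (below 0.3 weak; 0.3 to below 0.7 moderate; 0.7 and above strong) → moderate

Note: R² says nothing about causation, and a high R² does not by itself mean the linear form is appropriate — check the residuals.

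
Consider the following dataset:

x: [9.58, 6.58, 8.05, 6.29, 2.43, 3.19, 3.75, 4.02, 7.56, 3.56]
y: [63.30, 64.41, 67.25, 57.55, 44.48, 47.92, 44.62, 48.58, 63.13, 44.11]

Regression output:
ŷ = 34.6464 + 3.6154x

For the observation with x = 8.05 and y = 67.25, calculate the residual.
Residual = 3.4996

The residual is the difference between the actual value and the predicted value:

Residual = y - ŷ

Step 1: Calculate predicted value
ŷ = 34.6464 + 3.6154 × 8.05
ŷ = 63.7504

Step 2: Calculate residual
Residual = 67.25 - 63.7504
Residual = 3.4996

Sign check: y > ŷ, so the point is above the line and the fit underestimates here.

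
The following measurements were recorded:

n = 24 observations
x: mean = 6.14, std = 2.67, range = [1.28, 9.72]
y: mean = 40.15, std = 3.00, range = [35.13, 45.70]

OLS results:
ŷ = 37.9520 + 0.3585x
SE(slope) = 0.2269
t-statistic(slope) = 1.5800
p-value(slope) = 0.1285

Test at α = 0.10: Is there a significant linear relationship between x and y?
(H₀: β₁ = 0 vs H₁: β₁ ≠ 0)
Fail to reject H₀: p-value = 0.1285 ≥ α = 0.10. The linear relationship is not significant at the 10% level.

Hypothesis test for the slope coefficient:

H₀: β₁ = 0 (no linear relationship)
H₁: β₁ ≠ 0 (linear relationship exists)

Test statistic: t = β̂₁ / SE(β̂₁) = 0.3585 / 0.2269 = 1.5800

p = 0.1285: how often a slope estimate this far from 0 (in SE units) would arise by chance if β₁ were truly 0.

Decision rule: reject H₀ if p-value < α.
p-value = 0.1285 ≥ α = 0.10 → fail to reject H₀.

Conclusion: the linear association between x and y is not significant at the 10% level.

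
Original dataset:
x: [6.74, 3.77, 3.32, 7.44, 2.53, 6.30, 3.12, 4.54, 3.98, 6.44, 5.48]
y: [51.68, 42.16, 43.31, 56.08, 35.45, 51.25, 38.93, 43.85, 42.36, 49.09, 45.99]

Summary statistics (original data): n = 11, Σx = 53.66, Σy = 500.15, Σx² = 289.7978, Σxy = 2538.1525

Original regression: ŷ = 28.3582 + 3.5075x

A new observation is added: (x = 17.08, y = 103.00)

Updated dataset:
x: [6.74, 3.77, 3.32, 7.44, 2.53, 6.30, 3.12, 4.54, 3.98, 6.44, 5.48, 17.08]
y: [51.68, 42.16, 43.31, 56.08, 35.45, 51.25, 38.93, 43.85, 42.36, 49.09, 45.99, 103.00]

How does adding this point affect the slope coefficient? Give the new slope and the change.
Adding the point moves β₁ from 3.5075 to 4.5092, i.e. it increases by 1.0017 (+28.6%).

x = 17.08 lies well outside the original x-range [2.53, 7.44] (x̄ ≈ 4.88), so this observation has high leverage and can move the slope substantially.

Step 1: Update the sums with the new point (n goes from 11 to 12)
Σx  = 53.66 + 17.08 = 70.74
Σy  = 500.15 + 103.00 = 603.15
Σx² = 289.7978 + 17.08² = 289.7978 + 291.7264 = 581.5242
Σxy = 2538.1525 + 17.08×103.00 = 2538.1525 + 1759.2400 = 4297.3925

Step 2: Recompute the slope with b₁ = (nΣxy − ΣxΣy) / (nΣx² − (Σx)²)
Numerator   = 12×4297.3925 − 70.74×603.15 = 51568.7100 − 42666.8310 = 8901.8790
Denominator = 12×581.5242 − 70.74² = 6978.2904 − 5004.1476 = 1974.1428
b₁(new) = 8901.8790 / 1974.1428 = 4.5092

(Same formula on the original sums: (11×2538.1525 − 53.66×500.15) / (11×289.7978 − 53.66²) = 1081.6285 / 308.3802 = 3.5075, matching the given fit.)

Step 3: Change in slope
Δβ₁ = 4.5092 − 3.5075 = +1.0017
Relative change = +1.0017 / 3.5075 × 100% = +28.6%
→ the slope increases when the point is added.

Because the point sits above the extension of the original line at a high-leverage x, it tilts the fit up.
In practice: examine leverage (hᵢ) and Cook's distance rather than deleting it automatically; check such a point for data-entry or measurement error.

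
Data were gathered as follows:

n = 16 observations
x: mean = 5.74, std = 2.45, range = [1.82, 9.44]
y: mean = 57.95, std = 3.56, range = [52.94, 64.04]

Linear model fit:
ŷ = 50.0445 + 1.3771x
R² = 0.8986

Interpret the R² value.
The model explains 89.86% of the variance in y (R² = 0.8986), leaving 10.14% unexplained; the fit is strong.

R² = 1 − SS_res/SS_tot compares the residual scatter to the total scatter of y about its mean.

Here R² = 0.8986:
- Explained: 89.86% of the variation in y
- Unexplained (residual): 100% − 89.86% = 10.14%
- Rule of thumb (below 0.3 weak; 0.3 to below 0.7 moderate; 0.7 and above strong) → strong

Note: R² never decreases when predictors are added, so it should not be used alone to compare models of different size.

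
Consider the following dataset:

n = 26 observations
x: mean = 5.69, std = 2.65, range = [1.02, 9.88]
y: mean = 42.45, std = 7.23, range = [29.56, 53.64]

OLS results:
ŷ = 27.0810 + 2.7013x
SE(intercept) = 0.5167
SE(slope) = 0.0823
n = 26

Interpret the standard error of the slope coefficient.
SE(slope) = 0.0823 measures the uncertainty in the estimated slope. The coefficient is estimated precisely (SE/|β̂₁| = 3.0%).

SE(β̂₁) = 0.0823 says: if we drew many samples of n = 26 from the same population and refit each time, the fitted slopes would scatter with a standard deviation of roughly 0.0823 around the true β₁.

Relative precision:
- SE / |β̂₁| = 0.0823 / 2.7013 = 3.0%
- Rule of thumb (under 20%: precise; 20% to under 50%: moderately precise; 50% or more: imprecise) → precise

Link to the t-test: t = β̂₁ / SE(β̂₁) = 2.7013 / 0.0823 = 32.8226, the statistic for H₀: β₁ = 0.

What drives SE(β̂₁): more residual scatter → larger SE; larger n (here n = 26) → smaller SE.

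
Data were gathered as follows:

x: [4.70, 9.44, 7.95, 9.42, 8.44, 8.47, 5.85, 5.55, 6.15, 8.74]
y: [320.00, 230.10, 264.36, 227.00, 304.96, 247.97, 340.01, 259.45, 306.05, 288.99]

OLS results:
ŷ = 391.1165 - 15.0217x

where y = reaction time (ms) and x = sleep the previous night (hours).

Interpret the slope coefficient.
An increase of one hour in sleep is associated with a 15.0217 ms decrease in predicted reaction time.

β₁ = -15.0217 is the change in predicted reaction time (ms) per additional hour of sleep.

Interpretation:
- Sleep up by 1 hour → predicted reaction time decreases by 15.0217 ms
- This is a linear approximation: the same per-unit change is assumed across the whole observed x range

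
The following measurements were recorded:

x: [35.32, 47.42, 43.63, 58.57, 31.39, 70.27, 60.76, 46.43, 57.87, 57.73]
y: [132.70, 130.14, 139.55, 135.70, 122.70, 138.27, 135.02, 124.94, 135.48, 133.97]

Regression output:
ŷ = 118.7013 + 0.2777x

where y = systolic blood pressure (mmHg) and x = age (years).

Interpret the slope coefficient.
On average, blood pressure is about 0.2777 mmHg higher for every extra year of age.

The slope β₁ = 0.2777 gives the rate at which the fitted blood pressure changes with age.

Interpretation:
- Age up by 1 year → predicted blood pressure increases by 0.2777 mmHg
- The effect is assumed constant over the observed range of x (linearity)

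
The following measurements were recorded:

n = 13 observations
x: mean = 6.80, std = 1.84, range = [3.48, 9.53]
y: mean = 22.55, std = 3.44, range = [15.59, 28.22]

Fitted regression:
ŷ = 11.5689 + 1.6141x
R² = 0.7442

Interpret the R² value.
R² = 0.7442 means 74.42% of the variation in y is explained by the linear relationship with x. This indicates a strong fit.

The coefficient of determination R² is the fraction of the total variation in y that the fitted line accounts for.

Here R² = 0.7442:
- Explained: 74.42% of the variation in y
- Unexplained (residual): 100% − 74.42% = 25.58%
- Rule of thumb (below 0.3 weak; 0.3 to below 0.7 moderate; 0.7 and above strong) → strong

Calculation: R² = 1 − (SS_res / SS_tot), where SS_res is the sum of squared residuals and SS_tot the total sum of squares.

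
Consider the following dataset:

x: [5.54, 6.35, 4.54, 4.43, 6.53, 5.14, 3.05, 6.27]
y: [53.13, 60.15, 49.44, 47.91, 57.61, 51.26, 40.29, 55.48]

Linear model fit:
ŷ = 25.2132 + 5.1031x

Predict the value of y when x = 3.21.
ŷ = 41.5942

x = 3.21 lies inside the observed range [3.05, 6.53], so the fitted equation applies directly:

ŷ = 25.2132 + 5.1031 × 3.21
ŷ = 25.2132 + 16.3810
ŷ = 41.5942

This is the fitted mean response at that x — an individual observation would come with a wider prediction interval.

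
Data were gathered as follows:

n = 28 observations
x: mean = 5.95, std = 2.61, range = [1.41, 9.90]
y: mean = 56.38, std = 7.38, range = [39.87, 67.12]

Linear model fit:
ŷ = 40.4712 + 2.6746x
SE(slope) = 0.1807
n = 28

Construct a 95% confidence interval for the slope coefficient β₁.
The 95% CI for β₁ is (2.3032, 3.0460)

Confidence interval for the slope:

The 95% CI for β₁ is: β̂₁ ± t*(α/2, n-2) × SE(β̂₁)

Step 1: Find critical t-value
- Confidence level = 0.95
- Degrees of freedom = n - 2 = 28 - 2 = 26
- t*(α/2, 26) = 2.0555

Step 2: Calculate margin of error
Margin = 2.0555 × 0.1807 = 0.3714

Step 3: Construct interval
CI = 2.6746 ± 0.3714
CI = (2.3032, 3.0460)

Interpretation: We are 95% confident that the true slope β₁ lies between 2.3032 and 3.0460.
The interval does not include 0, suggesting a significant linear relationship.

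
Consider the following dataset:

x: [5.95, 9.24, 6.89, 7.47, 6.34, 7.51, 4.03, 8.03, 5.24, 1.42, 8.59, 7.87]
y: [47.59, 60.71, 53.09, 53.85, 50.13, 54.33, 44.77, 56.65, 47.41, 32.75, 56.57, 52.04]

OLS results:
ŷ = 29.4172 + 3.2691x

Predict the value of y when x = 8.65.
ŷ = 57.6949

To predict y for x = 8.65, substitute into the regression equation:

ŷ = 29.4172 + 3.2691 × 8.65
ŷ = 29.4172 + 28.2777
ŷ = 57.6949

This is a point prediction; actual observations scatter around it by roughly the residual standard deviation.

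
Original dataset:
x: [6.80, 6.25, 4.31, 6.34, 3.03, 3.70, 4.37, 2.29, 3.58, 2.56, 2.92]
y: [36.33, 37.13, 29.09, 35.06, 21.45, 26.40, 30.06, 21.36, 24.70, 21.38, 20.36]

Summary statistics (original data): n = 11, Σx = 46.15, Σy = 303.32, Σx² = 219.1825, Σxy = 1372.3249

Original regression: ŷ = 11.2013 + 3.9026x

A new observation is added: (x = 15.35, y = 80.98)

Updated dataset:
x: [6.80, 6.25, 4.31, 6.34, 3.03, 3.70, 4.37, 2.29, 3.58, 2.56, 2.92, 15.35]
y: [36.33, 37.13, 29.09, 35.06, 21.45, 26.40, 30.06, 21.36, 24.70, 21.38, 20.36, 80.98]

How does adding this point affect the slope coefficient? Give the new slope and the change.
New slope β₁ = 4.6257 versus 3.9026 before: a change of +0.7231 (+18.5%).

The new point has HIGH LEVERAGE: x = 15.35 is far from the original mean x̄ = 46.15/11 ≈ 4.20 (original range [2.29, 6.80]).

Step 1: Update the sums with the new point (n goes from 11 to 12)
Σx  = 46.15 + 15.35 = 61.50
Σy  = 303.32 + 80.98 = 384.30
Σx² = 219.1825 + 15.35² = 219.1825 + 235.6225 = 454.8050
Σxy = 1372.3249 + 15.35×80.98 = 1372.3249 + 1243.0430 = 2615.3679

Step 2: Recompute the slope with b₁ = (nΣxy − ΣxΣy) / (nΣx² − (Σx)²)
Numerator   = 12×2615.3679 − 61.50×384.30 = 31384.4148 − 23634.4500 = 7749.9648
Denominator = 12×454.8050 − 61.50² = 5457.6600 − 3782.2500 = 1675.4100
b₁(new) = 7749.9648 / 1675.4100 = 4.6257

(Same formula on the original sums: (11×1372.3249 − 46.15×303.32) / (11×219.1825 − 46.15²) = 1097.3559 / 281.1850 = 3.9026, matching the given fit.)

Step 3: Change in slope
Δβ₁ = 4.6257 − 3.9026 = +0.7231
Relative change = +0.7231 / 3.9026 × 100% = +18.5%
→ the slope increases when the point is added.

Because the point sits above the extension of the original line at a high-leverage x, it tilts the fit up.
In practice: refit with and without it and report both if conclusions differ.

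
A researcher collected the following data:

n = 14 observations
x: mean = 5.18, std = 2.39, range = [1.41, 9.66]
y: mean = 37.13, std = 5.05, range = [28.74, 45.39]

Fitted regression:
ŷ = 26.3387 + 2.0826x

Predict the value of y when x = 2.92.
ŷ = 32.4199

Plug x = 2.92 into the fitted line:

ŷ = 26.3387 + 2.0826 × 2.92
ŷ = 26.3387 + 6.0812
ŷ = 32.4199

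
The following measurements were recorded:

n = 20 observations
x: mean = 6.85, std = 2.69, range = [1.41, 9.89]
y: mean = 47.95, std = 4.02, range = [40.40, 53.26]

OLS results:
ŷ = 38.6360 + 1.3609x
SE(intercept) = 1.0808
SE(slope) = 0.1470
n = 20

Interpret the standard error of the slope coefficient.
SE(slope) = 0.1470 measures the uncertainty in the estimated slope. The coefficient is estimated precisely (SE/|β̂₁| = 10.8%).

What SE measures:
- The standard error quantifies the sampling variability of the coefficient estimate
- It is the estimated standard deviation of β̂₁ across hypothetical repeated samples of the same size
- Smaller SE → more precise estimate

Relative precision:
- SE / |β̂₁| = 0.1470 / 1.3609 = 10.8%
- Rule of thumb (under 20%: precise; 20% to under 50%: moderately precise; 50% or more: imprecise) → precise

Link to the t-test: t = β̂₁ / SE(β̂₁) = 1.3609 / 0.1470 = 9.2578, the statistic for H₀: β₁ = 0.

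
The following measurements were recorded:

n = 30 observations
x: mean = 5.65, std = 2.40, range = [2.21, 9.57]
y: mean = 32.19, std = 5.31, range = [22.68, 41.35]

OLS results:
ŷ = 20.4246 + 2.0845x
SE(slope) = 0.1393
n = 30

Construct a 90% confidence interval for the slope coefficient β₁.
The 90% CI for β₁ is (1.8475, 2.3215)

Confidence interval for the slope:

The 90% CI for β₁ is: β̂₁ ± t*(α/2, n-2) × SE(β̂₁)

Step 1: Find critical t-value
- Confidence level = 0.9
- Degrees of freedom = n - 2 = 30 - 2 = 28
- t*(α/2, 28) = 1.7011

Step 2: Calculate margin of error
Margin = 1.7011 × 0.1393 = 0.2370

Step 3: Construct interval
CI = 2.0845 ± 0.2370
CI = (1.8475, 2.3215)

Interpretation: intervals built this way capture the true β₁ in 90% of repeated samples; here the plausible range for the per-unit effect of x on y is 1.8475 to 2.3215.
Since 0 is outside the interval, a two-sided test at α = 0.10 would reject H₀: β₁ = 0.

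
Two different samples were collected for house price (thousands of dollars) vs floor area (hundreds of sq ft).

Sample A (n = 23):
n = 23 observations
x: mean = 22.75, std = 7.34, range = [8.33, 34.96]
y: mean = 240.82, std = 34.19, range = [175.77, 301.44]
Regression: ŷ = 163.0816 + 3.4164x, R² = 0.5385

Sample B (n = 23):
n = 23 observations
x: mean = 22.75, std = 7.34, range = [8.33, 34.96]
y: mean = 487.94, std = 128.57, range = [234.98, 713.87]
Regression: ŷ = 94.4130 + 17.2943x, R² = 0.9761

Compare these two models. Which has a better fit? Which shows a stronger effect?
Model B has the better fit (R² = 0.9761 vs 0.5385). Model B shows the stronger effect (|β₁| = 17.2943 vs 3.4164).

Model Comparison:

Fit — compare R²:
- Model A: R² = 0.5385 → 53.85% of variance in house price explained
- Model B: R² = 0.9761 → 97.61% of variance in house price explained
- 0.9761 > 0.5385 → Model B has the better fit

Effect size (slope magnitude):
- Model A: β₁ = 3.4164 → predicted house price rises 3.4164 thousand dollars per additional hundred sq ft of floor area
- Model B: β₁ = 17.2943 → predicted house price rises 17.2943 thousand dollars per additional hundred sq ft of floor area
- |3.4164| < |17.2943| → Model B shows the stronger marginal effect

Note: A steeper slope doesn't make a better model if the scatter around the line is large.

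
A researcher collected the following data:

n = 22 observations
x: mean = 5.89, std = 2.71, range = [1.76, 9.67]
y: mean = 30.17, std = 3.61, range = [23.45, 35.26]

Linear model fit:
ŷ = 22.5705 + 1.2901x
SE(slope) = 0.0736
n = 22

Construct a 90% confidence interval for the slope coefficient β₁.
The 90% CI for β₁ is (1.1632, 1.4170)

Confidence interval for the slope:

The 90% CI for β₁ is: β̂₁ ± t*(α/2, n-2) × SE(β̂₁)

Step 1: Find critical t-value
- Confidence level = 0.9
- Degrees of freedom = n - 2 = 22 - 2 = 20
- t*(α/2, 20) = 1.7247

Step 2: Calculate margin of error
Margin = 1.7247 × 0.0736 = 0.1269

Step 3: Construct interval
CI = 1.2901 ± 0.1269
CI = (1.1632, 1.4170)

Interpretation: each one-unit increase in x is associated with a change in mean y of between 1.1632 and 1.4170, with 90% confidence.
Both endpoints are positive, so the data support a genuinely positive slope at this confidence level.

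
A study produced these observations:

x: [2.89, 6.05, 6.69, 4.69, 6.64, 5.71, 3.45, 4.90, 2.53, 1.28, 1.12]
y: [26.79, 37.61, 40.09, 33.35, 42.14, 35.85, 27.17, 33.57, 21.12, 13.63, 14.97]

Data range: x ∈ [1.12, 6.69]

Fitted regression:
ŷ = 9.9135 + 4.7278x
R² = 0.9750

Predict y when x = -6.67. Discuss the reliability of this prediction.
The equation gives ŷ = -21.6209; however x = -6.67 is 7.79 units below the observed range, so this extrapolated value should not be trusted.

Prediction calculation:
ŷ = 9.9135 + 4.7278 × (-6.67)
ŷ = -21.6209

Reliability:
- Data range: x ∈ [1.12, 6.69]
- Prediction point: x = -6.67 is 7.79 units below the observed range → this is EXTRAPOLATION, not interpolation

Why that matters here:
- Real relationships often flatten, saturate, or turn nonlinear at extremes
- The linear relationship may not hold outside the observed range
- There are no observations near this x to validate the fitted line there

A defensible statement: 'if the linear trend continued to x = -6.67, y would be about -21.6209' — the premise is untested.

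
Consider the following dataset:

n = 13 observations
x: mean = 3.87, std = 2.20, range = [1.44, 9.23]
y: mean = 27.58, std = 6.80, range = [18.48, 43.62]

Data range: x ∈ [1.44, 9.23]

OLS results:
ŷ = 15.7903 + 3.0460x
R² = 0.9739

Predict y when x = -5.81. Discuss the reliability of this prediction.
ŷ = -1.9070 (extrapolation — x = -5.81 lies outside [1.44, 9.23], so reliability is low).

Prediction calculation:
ŷ = 15.7903 + 3.0460 × (-5.81)
ŷ = -1.9070

Reliability:
- Data range: x ∈ [1.44, 9.23]
- Prediction point: x = -5.81 is 7.25 units below the observed range → this is EXTRAPOLATION, not interpolation

Why that matters here:
- There are no observations near this x to validate the fitted line there
- Real relationships often flatten, saturate, or turn nonlinear at extremes
- The linear relationship may not hold outside the observed range

A defensible statement: 'if the linear trend continued to x = -5.81, y would be about -1.9070' — the premise is untested.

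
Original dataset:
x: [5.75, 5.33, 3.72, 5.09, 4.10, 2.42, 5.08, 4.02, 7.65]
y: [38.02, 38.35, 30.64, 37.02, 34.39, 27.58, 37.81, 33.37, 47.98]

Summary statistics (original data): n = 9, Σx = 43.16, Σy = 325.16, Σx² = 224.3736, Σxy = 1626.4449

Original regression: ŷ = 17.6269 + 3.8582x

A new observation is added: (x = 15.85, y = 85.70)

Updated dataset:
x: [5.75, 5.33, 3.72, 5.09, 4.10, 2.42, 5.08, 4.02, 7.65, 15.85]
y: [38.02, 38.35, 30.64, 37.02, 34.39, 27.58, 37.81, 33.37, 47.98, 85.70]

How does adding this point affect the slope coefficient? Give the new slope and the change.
The slope changes from 3.8582 to 4.3988 (change of +0.5406, or +14.0%).

x = 15.85 lies well outside the original x-range [2.42, 7.65] (x̄ ≈ 4.80), so this observation has high leverage and can move the slope substantially.

Step 1: Update the sums with the new point (n goes from 9 to 10)
Σx  = 43.16 + 15.85 = 59.01
Σy  = 325.16 + 85.70 = 410.86
Σx² = 224.3736 + 15.85² = 224.3736 + 251.2225 = 475.5961
Σxy = 1626.4449 + 15.85×85.70 = 1626.4449 + 1358.3450 = 2984.7899

Step 2: Recompute the slope with b₁ = (nΣxy − ΣxΣy) / (nΣx² − (Σx)²)
Numerator   = 10×2984.7899 − 59.01×410.86 = 29847.8990 − 24244.8486 = 5603.0504
Denominator = 10×475.5961 − 59.01² = 4755.9610 − 3482.1801 = 1273.7809
b₁(new) = 5603.0504 / 1273.7809 = 4.3988

(Same formula on the original sums: (9×1626.4449 − 43.16×325.16) / (9×224.3736 − 43.16²) = 604.0985 / 156.5768 = 3.8582, matching the given fit.)

Step 3: Change in slope
Δβ₁ = 4.3988 − 3.8582 = +0.5406
Relative change = +0.5406 / 3.8582 × 100% = +14.0%
→ the slope increases when the point is added.

A high-leverage point only changes the slope if it is off the original line; here y = 85.70 is above the original trend, so the slope increases.
In practice: check such a point for data-entry or measurement error.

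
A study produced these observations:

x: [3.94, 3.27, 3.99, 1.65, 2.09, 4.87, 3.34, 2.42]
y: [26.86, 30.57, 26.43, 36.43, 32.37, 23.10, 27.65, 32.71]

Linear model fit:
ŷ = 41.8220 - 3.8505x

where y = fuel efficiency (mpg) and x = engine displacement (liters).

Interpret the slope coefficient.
For each additional liter of engine displacement, predicted fuel efficiency decreases by approximately 3.8505 mpg.

The slope β₁ = -3.8505 gives the rate at which the fitted fuel efficiency changes with engine displacement.

Interpretation:
- Engine displacement up by 1 liter → predicted fuel efficiency decreases by 3.8505 mpg
- This is a linear approximation: the same per-unit change is assumed across the whole observed x range

(β₀ = 41.8220 is the fitted value at x = 0 and is not part of the slope interpretation.)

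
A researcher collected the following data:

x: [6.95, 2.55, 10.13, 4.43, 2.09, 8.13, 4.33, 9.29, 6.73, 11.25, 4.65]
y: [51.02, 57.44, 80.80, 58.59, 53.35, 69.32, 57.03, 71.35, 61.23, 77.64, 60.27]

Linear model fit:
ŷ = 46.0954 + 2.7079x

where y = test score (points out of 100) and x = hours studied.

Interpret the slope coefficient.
An increase of one hour in study time is associated with a 2.7079 points increase in predicted test score.

The slope β₁ = 2.7079 gives the rate at which the fitted test score changes with study time.

Interpretation:
- Study time up by 1 hour → predicted test score increases by 2.7079 points
- The effect is assumed constant over the observed range of x (linearity)

(β₀ = 46.0954 is the fitted value at x = 0 and is not part of the slope interpretation.)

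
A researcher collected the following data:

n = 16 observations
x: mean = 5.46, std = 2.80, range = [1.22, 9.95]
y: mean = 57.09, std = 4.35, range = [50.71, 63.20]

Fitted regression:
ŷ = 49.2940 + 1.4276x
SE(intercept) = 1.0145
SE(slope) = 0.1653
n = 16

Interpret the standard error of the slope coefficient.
The slope 1.4276 is pinned down to within about ±0.1653 (one SE) by these data — relative uncertainty 11.6%, i.e. precise.

SE(β̂₁) = s / √Sxx, where s is the residual standard deviation and Sxx = Σ(x − x̄)². It is the yardstick for how far β̂₁ = 1.4276 could plausibly be from the true slope.

Relative precision:
- SE / |β̂₁| = 0.1653 / 1.4276 = 11.6%
- Rule of thumb (under 20%: precise; 20% to under 50%: moderately precise; 50% or more: imprecise) → precise

Link to the t-test: t = β̂₁ / SE(β̂₁) = 1.4276 / 0.1653 = 8.6364, the statistic for H₀: β₁ = 0.

What drives SE(β̂₁): larger n (here n = 16) → smaller SE.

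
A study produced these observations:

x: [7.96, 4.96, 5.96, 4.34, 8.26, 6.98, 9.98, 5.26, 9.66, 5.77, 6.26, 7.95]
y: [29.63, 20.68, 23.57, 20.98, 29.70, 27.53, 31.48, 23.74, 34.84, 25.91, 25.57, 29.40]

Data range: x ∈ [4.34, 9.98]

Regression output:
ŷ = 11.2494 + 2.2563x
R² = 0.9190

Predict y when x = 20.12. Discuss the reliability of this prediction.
ŷ = 56.6462 (extrapolation — x = 20.12 lies outside [4.34, 9.98], so reliability is low).

Prediction calculation:
ŷ = 11.2494 + 2.2563 × 20.12
ŷ = 56.6462

Reliability:
- Data range: x ∈ [4.34, 9.98]
- Prediction point: x = 20.12 is 10.14 units above the observed range → this is EXTRAPOLATION, not interpolation

Why that matters here:
- R² describes fit only over the sampled x values; it says nothing about behaviour beyond them
- There are no observations near this x to validate the fitted line there

Report the number if required, but flag clearly that it is an extrapolation.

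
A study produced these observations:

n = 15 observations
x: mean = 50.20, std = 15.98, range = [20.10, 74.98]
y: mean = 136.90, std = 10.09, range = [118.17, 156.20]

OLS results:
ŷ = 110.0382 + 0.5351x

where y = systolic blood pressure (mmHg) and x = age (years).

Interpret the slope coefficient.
On average, blood pressure is about 0.5351 mmHg higher for every extra year of age.

The slope coefficient β₁ = 0.5351 represents the marginal effect of age on blood pressure.

Interpretation:
- Age up by 1 year → predicted blood pressure increases by 0.5351 mmHg
- The effect is assumed constant over the observed range of x (linearity)
- The sign (+) gives the direction; the magnitude 0.5351 gives the size of the effect per year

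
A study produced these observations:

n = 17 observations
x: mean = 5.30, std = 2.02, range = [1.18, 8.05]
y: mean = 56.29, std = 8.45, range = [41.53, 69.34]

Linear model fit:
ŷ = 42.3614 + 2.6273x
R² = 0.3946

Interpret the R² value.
About 39.46% of the variability in y is accounted for by the regression on x (R² = 0.3946) — a moderate linear fit.

R² (coefficient of determination) measures the proportion of variance in y explained by the regression model.

Here R² = 0.3946:
- Explained: 39.46% of the variation in y
- Unexplained (residual): 100% − 39.46% = 60.54%
- Rule of thumb (below 0.3 weak; 0.3 to below 0.7 moderate; 0.7 and above strong) → moderate

Equivalently, for simple linear regression R² = r², so |r| = √0.3946 ≈ 0.6282.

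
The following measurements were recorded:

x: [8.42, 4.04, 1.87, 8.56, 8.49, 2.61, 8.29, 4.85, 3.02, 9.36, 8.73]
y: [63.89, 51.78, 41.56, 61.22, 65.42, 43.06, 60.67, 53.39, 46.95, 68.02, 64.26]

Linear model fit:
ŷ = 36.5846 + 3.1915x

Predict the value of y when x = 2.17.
ŷ = 43.5102

Plug x = 2.17 into the fitted line:

ŷ = 36.5846 + 3.1915 × 2.17
ŷ = 36.5846 + 6.9256
ŷ = 43.5102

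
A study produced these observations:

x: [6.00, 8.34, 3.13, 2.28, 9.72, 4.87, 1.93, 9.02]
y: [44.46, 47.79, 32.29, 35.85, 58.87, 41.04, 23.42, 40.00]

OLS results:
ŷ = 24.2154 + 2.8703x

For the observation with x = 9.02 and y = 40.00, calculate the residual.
Residual = -10.1055

The residual is the difference between the actual value and the predicted value:

Residual = y - ŷ

Step 1: Calculate predicted value
ŷ = 24.2154 + 2.8703 × 9.02
ŷ = 50.1055

Step 2: Calculate residual
Residual = 40.00 - 50.1055
Residual = -10.1055

Interpretation: the model overestimates the actual value by 10.1055 at this point (negative residual → observation lies below the fitted line).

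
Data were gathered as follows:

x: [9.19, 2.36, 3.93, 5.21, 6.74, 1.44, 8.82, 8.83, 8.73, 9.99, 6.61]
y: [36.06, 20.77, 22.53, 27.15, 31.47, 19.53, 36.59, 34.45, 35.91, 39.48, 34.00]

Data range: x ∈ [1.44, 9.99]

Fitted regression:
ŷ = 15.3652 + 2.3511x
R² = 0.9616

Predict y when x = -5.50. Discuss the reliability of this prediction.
The equation gives ŷ = 2.4342; however x = -5.50 is 6.94 units below the observed range, so this extrapolated value should not be trusted.

Prediction calculation:
ŷ = 15.3652 + 2.3511 × (-5.50)
ŷ = 2.4342

Reliability:
- Data range: x ∈ [1.44, 9.99]
- Prediction point: x = -5.50 is 6.94 units below the observed range → this is EXTRAPOLATION, not interpolation

Why that matters here:
- There are no observations near this x to validate the fitted line there
- The linear relationship may not hold outside the observed range

Report the number if required, but flag clearly that it is an extrapolation.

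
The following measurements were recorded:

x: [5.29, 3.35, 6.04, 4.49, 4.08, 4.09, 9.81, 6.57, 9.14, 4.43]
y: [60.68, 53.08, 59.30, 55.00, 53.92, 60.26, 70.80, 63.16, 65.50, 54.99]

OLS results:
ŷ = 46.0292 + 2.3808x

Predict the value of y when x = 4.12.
ŷ = 55.8381

To predict y for x = 4.12, substitute into the regression equation:

ŷ = 46.0292 + 2.3808 × 4.12
ŷ = 46.0292 + 9.8089
ŷ = 55.8381

This is a point prediction; actual observations scatter around it by roughly the residual standard deviation.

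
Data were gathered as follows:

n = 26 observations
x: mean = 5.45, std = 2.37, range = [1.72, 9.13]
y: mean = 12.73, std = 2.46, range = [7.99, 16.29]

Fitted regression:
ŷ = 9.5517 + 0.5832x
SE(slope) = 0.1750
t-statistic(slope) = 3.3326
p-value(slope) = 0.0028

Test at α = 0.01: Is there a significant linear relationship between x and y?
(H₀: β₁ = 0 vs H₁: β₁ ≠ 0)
Since p-value = 0.0028 < α = 0.01, reject H₀ — the slope is significantly different from 0.

Hypothesis test for the slope coefficient:

H₀: β₁ = 0 (no linear relationship)
H₁: β₁ ≠ 0 (linear relationship exists)

Test statistic: t = β̂₁ / SE(β̂₁) = 0.5832 / 0.1750 = 3.3326

The p-value (0.0028) is the probability, under H₀, of a t-statistic at least as extreme as |t| = 3.3326 (two-sided, df = n − 2 = 24).

Decision rule: reject H₀ if p-value < α.
p-value = 0.0028 < α = 0.01 → reject H₀.

At α = 0.01 the data do provide convincing evidence of a nonzero slope.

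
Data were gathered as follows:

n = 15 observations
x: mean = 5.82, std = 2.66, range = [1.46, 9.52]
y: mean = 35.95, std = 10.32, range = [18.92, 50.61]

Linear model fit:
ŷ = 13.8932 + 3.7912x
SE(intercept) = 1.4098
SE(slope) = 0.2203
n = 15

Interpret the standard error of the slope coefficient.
SE(slope) = 0.2203 measures the uncertainty in the estimated slope. The coefficient is estimated precisely (SE/|β̂₁| = 5.8%).

SE(β̂₁) = 0.2203 says: if we drew many samples of n = 15 from the same population and refit each time, the fitted slopes would scatter with a standard deviation of roughly 0.2203 around the true β₁.

Relative precision:
- SE / |β̂₁| = 0.2203 / 3.7912 = 5.8%
- Rule of thumb (under 20%: precise; 20% to under 50%: moderately precise; 50% or more: imprecise) → precise

Link to interval estimation: a confidence interval for β₁ is β̂₁ ± t* × 0.2203, so SE sets the half-width per unit of t*.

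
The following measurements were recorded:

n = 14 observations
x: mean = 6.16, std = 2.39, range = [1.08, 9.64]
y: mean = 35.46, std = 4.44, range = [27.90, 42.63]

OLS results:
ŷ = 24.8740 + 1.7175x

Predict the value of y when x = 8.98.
ŷ = 40.2972

To predict y for x = 8.98, substitute into the regression equation:

ŷ = 24.8740 + 1.7175 × 8.98
ŷ = 24.8740 + 15.4232
ŷ = 40.2972

This is a point prediction; actual observations scatter around it by roughly the residual standard deviation.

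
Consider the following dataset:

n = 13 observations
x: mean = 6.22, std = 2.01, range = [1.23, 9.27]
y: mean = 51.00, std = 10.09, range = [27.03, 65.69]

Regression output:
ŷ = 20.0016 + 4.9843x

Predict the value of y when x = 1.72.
ŷ = 28.5746

x = 1.72 lies inside the observed range [1.23, 9.27], so the fitted equation applies directly:

ŷ = 20.0016 + 4.9843 × 1.72
ŷ = 20.0016 + 8.5730
ŷ = 28.5746

This is a point prediction; actual observations scatter around it by roughly the residual standard deviation.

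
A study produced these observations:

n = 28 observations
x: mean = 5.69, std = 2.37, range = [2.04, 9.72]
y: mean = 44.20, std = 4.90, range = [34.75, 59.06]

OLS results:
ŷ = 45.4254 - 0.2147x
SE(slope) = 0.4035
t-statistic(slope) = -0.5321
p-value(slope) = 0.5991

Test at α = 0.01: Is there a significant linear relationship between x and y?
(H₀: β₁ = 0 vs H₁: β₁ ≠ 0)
Since p-value = 0.5991 ≥ α = 0.01, fail to reject H₀ — the slope is not significantly different from 0.

Hypothesis test for the slope coefficient:

H₀: β₁ = 0 (no linear relationship)
H₁: β₁ ≠ 0 (linear relationship exists)

Test statistic: t = β̂₁ / SE(β̂₁) = -0.2147 / 0.4035 = -0.5321

With df = 26, the two-sided p-value for |t| = 0.5321 is 0.5991.

Decision rule: reject H₀ if p-value < α.
p-value = 0.5991 ≥ α = 0.01 → fail to reject H₀.

There is not sufficient evidence at the 1% significance level to conclude that a linear relationship exists between x and y.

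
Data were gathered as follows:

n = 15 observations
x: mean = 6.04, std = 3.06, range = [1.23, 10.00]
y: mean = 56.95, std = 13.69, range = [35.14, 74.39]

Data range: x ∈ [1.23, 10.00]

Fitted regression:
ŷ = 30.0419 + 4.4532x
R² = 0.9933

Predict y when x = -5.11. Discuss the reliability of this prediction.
The equation gives ŷ = 7.2860; however x = -5.11 is 6.34 units below the observed range, so this extrapolated value should not be trusted.

Prediction calculation:
ŷ = 30.0419 + 4.4532 × (-5.11)
ŷ = 7.2860

Reliability:
- Data range: x ∈ [1.23, 10.00]
- Prediction point: x = -5.11 is 6.34 units below the observed range → this is EXTRAPOLATION, not interpolation

Why that matters here:
- The standard error of prediction grows with (x − x̄)², and x = -5.11 is far from x̄ = 6.04
- R² describes fit only over the sampled x values; it says nothing about behaviour beyond them
- There are no observations near this x to validate the fitted line there

The R² = 0.9933 only validates the fit within [1.23, 10.00]; treat ŷ = 7.2860 with caution.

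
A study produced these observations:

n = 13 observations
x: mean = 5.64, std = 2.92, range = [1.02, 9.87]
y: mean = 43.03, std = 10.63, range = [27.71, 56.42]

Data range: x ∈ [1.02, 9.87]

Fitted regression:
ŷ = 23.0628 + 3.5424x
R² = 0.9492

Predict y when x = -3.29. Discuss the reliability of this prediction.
ŷ = 11.4083 (extrapolation — x = -3.29 lies outside [1.02, 9.87], so reliability is low).

Prediction calculation:
ŷ = 23.0628 + 3.5424 × (-3.29)
ŷ = 11.4083

Reliability:
- Data range: x ∈ [1.02, 9.87]
- Prediction point: x = -3.29 is 4.31 units below the observed range → this is EXTRAPOLATION, not interpolation

Why that matters here:
- There are no observations near this x to validate the fitted line there
- Real relationships often flatten, saturate, or turn nonlinear at extremes

Report the number if required, but flag clearly that it is an extrapolation.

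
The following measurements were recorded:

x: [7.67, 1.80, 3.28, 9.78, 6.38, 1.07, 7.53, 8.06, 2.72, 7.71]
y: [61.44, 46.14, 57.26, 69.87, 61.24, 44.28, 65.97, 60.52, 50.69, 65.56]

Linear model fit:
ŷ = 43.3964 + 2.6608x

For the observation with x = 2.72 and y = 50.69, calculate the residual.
Residual = 0.0562

The residual is the difference between the actual value and the predicted value:

Residual = y - ŷ

Step 1: Calculate predicted value
ŷ = 43.3964 + 2.6608 × 2.72
ŷ = 50.6338

Step 2: Calculate residual
Residual = 50.69 - 50.6338
Residual = 0.0562

The residual is positive, so the observed y = 50.69 sits above the regression line (the line underestimates it by 0.0562).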